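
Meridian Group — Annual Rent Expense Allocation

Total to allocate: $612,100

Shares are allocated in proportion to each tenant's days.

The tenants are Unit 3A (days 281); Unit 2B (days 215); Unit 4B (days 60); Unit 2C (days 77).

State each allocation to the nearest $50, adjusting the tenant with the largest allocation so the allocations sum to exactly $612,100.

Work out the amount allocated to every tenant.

Unit 3A: $271,750; Unit 2B: $207,900; Unit 4B: $58,000; Unit 2C: $74,450

Combined days = 633.
Proportional shares: Unit 3A 281/633 × $612,100 = 271,722.12; Unit 2B 215/633 × $612,100 = 207,901.26; Unit 4B 60/633 × $612,100 = 58,018.96; Unit 2C 77/633 × $612,100 = 74,457.66.
Rounded to nearest $50: Unit 3A $271,700; Unit 2B $207,900; Unit 4B $58,000; Unit 2C $74,450. Sum = $612,050.
Difference $612,100 − $612,050 = +$50 applied to largest allocation (Unit 3A): Unit 3A becomes $271,750.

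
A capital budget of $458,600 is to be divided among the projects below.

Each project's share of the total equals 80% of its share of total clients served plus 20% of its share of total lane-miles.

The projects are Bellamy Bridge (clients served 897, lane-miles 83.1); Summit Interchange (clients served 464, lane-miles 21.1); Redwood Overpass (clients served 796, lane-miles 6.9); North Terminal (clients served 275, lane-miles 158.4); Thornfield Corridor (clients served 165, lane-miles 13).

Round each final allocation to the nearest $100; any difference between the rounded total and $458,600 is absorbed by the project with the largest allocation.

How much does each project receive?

Bellamy Bridge: $153,700; Summit Interchange: $72,400; Redwood Overpass: $114,700; North Terminal: $90,300; Thornfield Corridor: $27,500

Totals — clients served 2,597, lane-miles 282.5.
Composite weights (80% clients served + 20% lane-miles): Bellamy Bridge 0.3352; Summit Interchange 0.1579; Redwood Overpass 0.2501; North Terminal 0.1969; Thornfield Corridor 0.0600.
Pro-rata amounts: Bellamy Bridge 153,700.11; Summit Interchange 72,400.19; Redwood Overpass 114,691.72; North Terminal 90,277.58; Thornfield Corridor 27,530.41.
Rounded to nearest $100: Bellamy Bridge $153,700; Summit Interchange $72,400; Redwood Overpass $114,700; North Terminal $90,300; Thornfield Corridor $27,500. Sum = $458,600.
No rounding difference to absorb.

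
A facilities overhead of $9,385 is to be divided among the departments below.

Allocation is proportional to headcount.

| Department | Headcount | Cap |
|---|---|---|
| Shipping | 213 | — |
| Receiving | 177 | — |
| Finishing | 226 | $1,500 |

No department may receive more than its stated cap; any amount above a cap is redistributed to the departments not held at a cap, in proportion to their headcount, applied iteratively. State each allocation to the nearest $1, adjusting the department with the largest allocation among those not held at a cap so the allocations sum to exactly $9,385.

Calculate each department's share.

Shipping: $4,306; Receiving: $3,579; Finishing: $1,500

Total headcount = 616.
Pro-rata shares before constraints: Shipping 3,245.14; Receiving 2,696.66; Finishing 3,443.20.
Capped: Finishing ($1,500); remaining pool $7,885 reallocated over remaining headcount 390.
Remaining shares: Shipping 4,306.42 → $4,306; Receiving 3,578.58 → $3,579.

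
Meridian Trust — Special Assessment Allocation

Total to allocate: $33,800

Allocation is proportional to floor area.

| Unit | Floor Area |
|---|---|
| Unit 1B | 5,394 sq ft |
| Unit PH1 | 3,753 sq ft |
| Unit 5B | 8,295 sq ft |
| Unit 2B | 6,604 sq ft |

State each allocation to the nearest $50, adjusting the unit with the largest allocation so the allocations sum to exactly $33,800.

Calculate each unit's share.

Unit 1B: $7,600 · Unit PH1: $5,300 · Unit 5B: $11,600 · Unit 2B: $9,300

Floor area total: 24,046.
Unrounded shares: Unit 1B 5,394/24,046 × $33,800 = 7,582.02; Unit PH1 3,753/24,046 × $33,800 = 5,275.36; Unit 5B 8,295/24,046 × $33,800 = 11,659.78; Unit 2B 6,604/24,046 × $33,800 = 9,282.84.
Rounded to nearest $50: Unit 1B $7,600; Unit PH1 $5,300; Unit 5B $11,650; Unit 2B $9,300. Sum = $33,850.
Difference $33,800 − $33,850 = −$50 applied to largest allocation (Unit 5B): Unit 5B becomes $11,600.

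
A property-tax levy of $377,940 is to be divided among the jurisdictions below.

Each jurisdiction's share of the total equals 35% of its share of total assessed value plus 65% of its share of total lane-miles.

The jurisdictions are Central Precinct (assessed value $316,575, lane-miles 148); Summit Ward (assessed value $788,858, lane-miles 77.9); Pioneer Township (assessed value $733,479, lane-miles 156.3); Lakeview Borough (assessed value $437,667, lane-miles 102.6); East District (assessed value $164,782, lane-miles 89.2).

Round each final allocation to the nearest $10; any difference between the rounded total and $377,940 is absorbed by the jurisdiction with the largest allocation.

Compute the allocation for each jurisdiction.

Central Precinct: $80,490 | Summit Ward: $76,080 | Pioneer Township: $106,650 | Lakeview Borough: $67,620 | East District: $47,100

Totals — assessed value 2,441,361, lane-miles 574.
Combined weights (35% assessed value + 65% lane-miles): Central Precinct 0.2130; Summit Ward 0.2013; Pioneer Township 0.2821; Lakeview Borough 0.1789; East District 0.1246.
Raw shares: Central Precinct 80,493.98; Summit Ward 76,081.99; Pioneer Township 106,635.12; Lakeview Borough 67,624.72; East District 47,104.19.
After rounding ($10): Central Precinct $80,490; Summit Ward $76,080; Pioneer Township $106,640; Lakeview Borough $67,620; East District $47,100. Sum = $377,930.
Difference $377,940 − $377,930 = +$10 applied to largest allocation (Pioneer Township): Pioneer Township becomes $106,650.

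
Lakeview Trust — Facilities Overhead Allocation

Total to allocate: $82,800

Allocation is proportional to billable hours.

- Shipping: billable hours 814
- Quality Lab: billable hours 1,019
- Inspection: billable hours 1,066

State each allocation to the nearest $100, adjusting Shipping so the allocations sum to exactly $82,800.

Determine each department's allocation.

Shipping: $23,300 · Quality Lab: $29,100 · Inspection: $30,400

Sum of billable hours: 2,899.
Proportional shares: Shipping 814/2,899 × $82,800 = 23,249.12; Quality Lab 1,019/2,899 × $82,800 = 29,104.24; Inspection 1,066/2,899 × $82,800 = 30,446.64.
After rounding ($100): Shipping $23,200; Quality Lab $29,100; Inspection $30,400. Sum = $82,700.
Difference $82,800 − $82,700 = +$100 applied to Shipping: Shipping becomes $23,300.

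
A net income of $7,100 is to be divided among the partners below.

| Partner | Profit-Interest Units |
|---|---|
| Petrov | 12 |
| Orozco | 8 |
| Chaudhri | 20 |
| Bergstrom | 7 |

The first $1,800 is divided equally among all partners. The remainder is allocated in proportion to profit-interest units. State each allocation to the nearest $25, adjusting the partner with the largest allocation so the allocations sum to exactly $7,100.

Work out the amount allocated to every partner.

Equal tier: $1,800 ÷ 4 = $450 apiece.
Remainder $5,300 by profit-interest units (total 47): Petrov 1,353.19 → $1,350; Orozco 902.13 → $900; Chaudhri 2,255.32 → $2,250; Bergstrom 789.36 → $800.
Totals: Petrov $450 + $1,350 = $1,800; Orozco $450 + $900 = $1,350; Chaudhri $450 + $2,250 = $2,700; Bergstrom $450 + $800 = $1,250.

Petrov: $1,800 · Orozco: $1,350 · Chaudhri: $2,700 · Bergstrom: $1,250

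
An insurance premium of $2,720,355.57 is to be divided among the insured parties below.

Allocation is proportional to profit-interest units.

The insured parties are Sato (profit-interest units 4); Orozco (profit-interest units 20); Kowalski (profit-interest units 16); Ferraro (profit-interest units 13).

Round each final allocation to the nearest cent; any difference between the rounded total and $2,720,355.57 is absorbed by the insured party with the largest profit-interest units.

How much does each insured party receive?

Sato: $205,309.85; Orozco: $1,026,549.27; Kowalski: $821,239.42; Ferraro: $667,257.03

Profit-interest units total: 4 + 20 + 16 + 13 = 53.
Raw shares: Sato 205,309.8543; Orozco 1,026,549.2717; Kowalski 821,239.4174; Ferraro 667,257.0266.
At nearest cent: Sato $205,309.85; Orozco $1,026,549.27; Kowalski $821,239.42; Ferraro $667,257.03. Sum = $2,720,355.57.
Rounded total matches; no reconciliation needed.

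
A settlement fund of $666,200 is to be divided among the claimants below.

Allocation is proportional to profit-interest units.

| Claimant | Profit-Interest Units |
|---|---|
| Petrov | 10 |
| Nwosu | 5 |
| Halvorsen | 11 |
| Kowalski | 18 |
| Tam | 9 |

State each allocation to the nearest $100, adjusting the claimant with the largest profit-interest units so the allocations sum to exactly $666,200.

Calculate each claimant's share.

Combined profit-interest units = 10 + 5 + 11 + 18 + 9 = 53.
Unrounded shares: Petrov 125,698.11; Nwosu 62,849.06; Halvorsen 138,267.92; Kowalski 226,256.60; Tam 113,128.30.
After rounding ($100): Petrov $125,700; Nwosu $62,800; Halvorsen $138,300; Kowalski $226,300; Tam $113,100. Sum = $666,200.
No rounding difference to absorb.

Petrov: $125,700 | Nwosu: $62,800 | Halvorsen: $138,300 | Kowalski: $226,300 | Tam: $113,100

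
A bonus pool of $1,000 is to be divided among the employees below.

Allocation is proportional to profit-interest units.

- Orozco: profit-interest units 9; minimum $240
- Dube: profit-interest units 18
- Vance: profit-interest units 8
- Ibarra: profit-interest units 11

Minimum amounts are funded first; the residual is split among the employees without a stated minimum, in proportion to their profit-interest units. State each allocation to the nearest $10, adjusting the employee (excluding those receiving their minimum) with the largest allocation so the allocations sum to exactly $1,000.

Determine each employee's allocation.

Orozco: $240 | Dube: $370 | Vance: $160 | Ibarra: $230

Minimums first: Orozco $240. Residual $760.
Residual split over remaining profit-interest units 37: Dube 369.73 → $370; Vance 164.32 → $160; Ibarra 225.95 → $230.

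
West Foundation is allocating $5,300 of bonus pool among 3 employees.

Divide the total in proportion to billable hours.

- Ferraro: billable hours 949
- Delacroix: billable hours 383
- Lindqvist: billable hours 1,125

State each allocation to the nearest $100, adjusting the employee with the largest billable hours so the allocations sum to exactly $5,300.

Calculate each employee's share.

Billable hours total: 2,457.
Raw shares: Ferraro 949/2,457 × $5,300 = 2,047.09; Delacroix 383/2,457 × $5,300 = 826.17; Lindqvist 1,125/2,457 × $5,300 = 2,426.74.
After rounding ($100): Ferraro $2,000; Delacroix $800; Lindqvist $2,400. Sum = $5,200.
Difference $5,300 − $5,200 = +$100 applied to largest billable hours (Lindqvist): Lindqvist becomes $2,500.

Ferraro: $2,000 | Delacroix: $800 | Lindqvist: $2,500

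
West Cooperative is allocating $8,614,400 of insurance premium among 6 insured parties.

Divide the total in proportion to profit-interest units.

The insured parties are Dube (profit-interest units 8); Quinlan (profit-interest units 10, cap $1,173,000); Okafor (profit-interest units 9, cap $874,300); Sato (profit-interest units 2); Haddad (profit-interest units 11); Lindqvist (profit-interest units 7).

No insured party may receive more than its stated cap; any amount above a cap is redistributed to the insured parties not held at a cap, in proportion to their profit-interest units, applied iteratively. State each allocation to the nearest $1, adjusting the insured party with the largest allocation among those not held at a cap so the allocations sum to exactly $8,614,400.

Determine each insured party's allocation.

Dube: $1,876,314; Quinlan: $1,173,000; Okafor: $874,300; Sato: $469,079; Haddad: $2,579,932; Lindqvist: $1,641,775

Total profit-interest units = 47.
Proportional shares (ignoring caps): Dube 1,466,280.85; Quinlan 1,832,851.06; Okafor 1,649,565.96; Sato 366,570.21; Haddad 2,016,136.17; Lindqvist 1,282,995.74.
Cap binds for Quinlan ($1,173,000), Okafor ($874,300); remaining pool $6,567,100 reallocated over remaining profit-interest units 28.
Remaining shares: Dube 1,876,314.29 → $1,876,314; Sato 469,078.57 → $469,079; Haddad 2,579,932.14 → $2,579,932; Lindqvist 1,641,775.00 → $1,641,775.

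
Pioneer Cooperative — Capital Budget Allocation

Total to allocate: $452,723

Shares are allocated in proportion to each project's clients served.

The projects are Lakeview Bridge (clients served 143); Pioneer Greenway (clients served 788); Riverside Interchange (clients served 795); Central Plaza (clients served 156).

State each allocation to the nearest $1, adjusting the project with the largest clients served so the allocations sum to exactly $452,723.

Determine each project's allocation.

Lakeview Bridge: $34,399 | Pioneer Greenway: $189,557 | Riverside Interchange: $191,241 | Central Plaza: $37,526

Combined clients served = 143 + 788 + 795 + 156 = 1,882.
Raw shares: Lakeview Bridge 34,399.25; Pioneer Greenway 189,556.71; Riverside Interchange 191,240.59; Central Plaza 37,526.45.
After rounding ($1): Lakeview Bridge $34,399; Pioneer Greenway $189,557; Riverside Interchange $191,241; Central Plaza $37,526. Sum = $452,723.
Rounded total matches; no reconciliation needed.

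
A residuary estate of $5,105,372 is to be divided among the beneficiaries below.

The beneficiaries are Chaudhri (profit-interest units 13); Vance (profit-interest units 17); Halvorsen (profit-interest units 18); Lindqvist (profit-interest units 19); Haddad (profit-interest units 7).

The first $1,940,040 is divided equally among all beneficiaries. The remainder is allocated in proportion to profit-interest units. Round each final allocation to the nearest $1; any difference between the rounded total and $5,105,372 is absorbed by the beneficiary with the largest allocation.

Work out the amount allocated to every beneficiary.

Equal tier: $1,940,040 ÷ 5 = $388,008 apiece.
Remainder $3,165,332 by profit-interest units (total 74): Chaudhri 556,071.84 → $556,072; Vance 727,170.86 → $727,171; Halvorsen 769,945.62 → $769,946; Lindqvist 812,720.38 → $812,720; Haddad 299,423.30 → $299,423.
Totals: Chaudhri $388,008 + $556,072 = $944,080; Vance $388,008 + $727,171 = $1,115,179; Halvorsen $388,008 + $769,946 = $1,157,954; Lindqvist $388,008 + $812,720 = $1,200,728; Haddad $388,008 + $299,423 = $687,431.

Chaudhri: $944,080 | Vance: $1,115,179 | Halvorsen: $1,157,954 | Lindqvist: $1,200,728 | Haddad: $687,431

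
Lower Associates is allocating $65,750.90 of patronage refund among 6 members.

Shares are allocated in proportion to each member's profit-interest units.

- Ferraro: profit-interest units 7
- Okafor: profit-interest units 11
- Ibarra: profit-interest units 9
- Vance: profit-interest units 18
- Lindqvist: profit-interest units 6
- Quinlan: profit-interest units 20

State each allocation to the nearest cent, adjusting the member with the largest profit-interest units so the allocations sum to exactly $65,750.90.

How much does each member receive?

Ferraro: $6,482.48 · Okafor: $10,186.76 · Ibarra: $8,334.62 · Vance: $16,669.24 · Lindqvist: $5,556.41 · Quinlan: $18,521.39

Sum of profit-interest units: 7 + 11 + 9 + 18 + 6 + 20 = 71.
Raw shares: Ferraro 6,482.4831; Okafor 10,186.7592; Ibarra 8,334.6211; Vance 16,669.2423; Lindqvist 5,556.4141; Quinlan 18,521.3803.
At nearest cent: Ferraro $6,482.48; Okafor $10,186.76; Ibarra $8,334.62; Vance $16,669.24; Lindqvist $5,556.41; Quinlan $18,521.38. Sum = $65,750.89.
Difference $65,750.90 − $65,750.89 = +$0.01 applied to largest profit-interest units (Quinlan): Quinlan becomes $18,521.39.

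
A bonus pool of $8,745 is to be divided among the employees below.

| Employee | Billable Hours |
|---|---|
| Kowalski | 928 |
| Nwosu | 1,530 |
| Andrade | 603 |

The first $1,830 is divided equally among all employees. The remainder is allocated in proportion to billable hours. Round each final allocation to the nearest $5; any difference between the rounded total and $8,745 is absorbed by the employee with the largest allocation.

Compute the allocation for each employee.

Kowalski: $2,705 · Nwosu: $4,070 · Andrade: $1,970

First tranche $1,830 split equally: $610 each.
Remainder $6,915 by billable hours (total 3,061): Kowalski 2,096.41 → $2,095; Nwosu 3,456.37 → $3,455; Andrade 1,362.22 → $1,360.
Rounding difference +$5 on remainder applied to Nwosu.
Totals: Kowalski $610 + $2,095 = $2,705; Nwosu $610 + $3,460 = $4,070; Andrade $610 + $1,360 = $1,970.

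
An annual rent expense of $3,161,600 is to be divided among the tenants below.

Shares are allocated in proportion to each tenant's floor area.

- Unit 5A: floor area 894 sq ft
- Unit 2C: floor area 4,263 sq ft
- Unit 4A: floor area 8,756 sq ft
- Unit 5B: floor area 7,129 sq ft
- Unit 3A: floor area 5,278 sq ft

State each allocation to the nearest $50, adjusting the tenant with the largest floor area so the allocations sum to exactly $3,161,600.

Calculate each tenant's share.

Unit 5A: $107,400 · Unit 2C: $512,100 · Unit 4A: $1,051,750 · Unit 5B: $856,350 · Unit 3A: $634,000

Combined floor area = 26,320.
Pro-rata amounts: Unit 5A 894/26,320 × $3,161,600 = 107,388.69; Unit 2C 4,263/26,320 × $3,161,600 = 512,078.30; Unit 4A 8,756/26,320 × $3,161,600 = 1,051,784.56; Unit 5B 7,129/26,320 × $3,161,600 = 856,346.75; Unit 3A 5,278/26,320 × $3,161,600 = 634,001.70.
At nearest $50: Unit 5A $107,400; Unit 2C $512,100; Unit 4A $1,051,800; Unit 5B $856,350; Unit 3A $634,000. Sum = $3,161,650.
Difference $3,161,600 − $3,161,650 = −$50 applied to largest floor area (Unit 4A): Unit 4A becomes $1,051,750.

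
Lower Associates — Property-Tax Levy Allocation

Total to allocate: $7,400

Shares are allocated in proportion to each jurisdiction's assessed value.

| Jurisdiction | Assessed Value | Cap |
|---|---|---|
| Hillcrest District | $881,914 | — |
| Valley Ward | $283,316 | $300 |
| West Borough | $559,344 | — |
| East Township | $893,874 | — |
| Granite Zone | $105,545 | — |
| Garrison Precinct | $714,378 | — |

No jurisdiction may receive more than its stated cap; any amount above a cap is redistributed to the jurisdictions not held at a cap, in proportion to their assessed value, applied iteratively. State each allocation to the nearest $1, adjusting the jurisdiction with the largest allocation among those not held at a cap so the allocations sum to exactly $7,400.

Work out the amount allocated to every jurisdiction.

Sum of assessed value: 3,438,371.
Unconstrained shares: Hillcrest District 1,898.04; Valley Ward 609.75; West Borough 1,203.81; East Township 1,923.78; Granite Zone 227.15; Garrison Precinct 1,537.47.
Held at cap: Valley Ward ($300); balance $7,100 reallocated over remaining assessed value 3,155,055.
Remaining shares: Hillcrest District 1,984.62 → $1,985; West Borough 1,258.72 → $1,259; East Township 2,011.54 → $2,012; Granite Zone 237.51 → $238; Garrison Precinct 1,607.61 → $1,608.
Rounding difference −$2 applied to East Township → $2,010.

Hillcrest District: $1,985; Valley Ward: $300; West Borough: $1,259; East Township: $2,010; Granite Zone: $238; Garrison Precinct: $1,608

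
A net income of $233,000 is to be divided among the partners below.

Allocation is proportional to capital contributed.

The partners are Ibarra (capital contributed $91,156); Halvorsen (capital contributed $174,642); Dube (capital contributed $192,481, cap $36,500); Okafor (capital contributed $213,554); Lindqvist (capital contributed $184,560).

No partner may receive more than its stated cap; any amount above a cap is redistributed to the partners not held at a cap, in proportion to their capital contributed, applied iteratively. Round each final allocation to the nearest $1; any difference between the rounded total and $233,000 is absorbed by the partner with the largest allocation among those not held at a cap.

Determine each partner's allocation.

Ibarra: $26,980 | Halvorsen: $51,689 | Dube: $36,500 | Okafor: $63,206 | Lindqvist: $54,625

Combined capital contributed = 856,393.
Pro-rata shares before constraints: Ibarra 24,800.94; Halvorsen 47,515.08; Dube 52,368.57; Okafor 58,101.93; Lindqvist 50,213.49.
Held at cap: Dube ($36,500); remaining pool $196,500 reallocated over remaining capital contributed 663,912.
Remaining shares: Ibarra 26,979.71 → $26,980; Halvorsen 51,689.31 → $51,689; Okafor 63,206.21 → $63,206; Lindqvist 54,624.77 → $54,625.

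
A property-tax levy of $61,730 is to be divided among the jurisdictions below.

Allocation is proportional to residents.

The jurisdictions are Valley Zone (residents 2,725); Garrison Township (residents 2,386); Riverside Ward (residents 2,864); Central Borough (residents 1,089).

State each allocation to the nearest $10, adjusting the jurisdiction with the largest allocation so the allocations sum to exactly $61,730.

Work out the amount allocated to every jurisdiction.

Sum of residents: 9,064.
Unrounded shares: Valley Zone 2,725/9,064 × $61,730 = 18,558.50; Garrison Township 2,386/9,064 × $61,730 = 16,249.76; Riverside Ward 2,864/9,064 × $61,730 = 19,505.15; Central Borough 1,089/9,064 × $61,730 = 7,416.59.
After rounding ($10): Valley Zone $18,560; Garrison Township $16,250; Riverside Ward $19,510; Central Borough $7,420. Sum = $61,740.
Difference $61,730 − $61,740 = −$10 applied to largest allocation (Riverside Ward): Riverside Ward becomes $19,500.

Valley Zone: $18,560 | Garrison Township: $16,250 | Riverside Ward: $19,500 | Central Borough: $7,420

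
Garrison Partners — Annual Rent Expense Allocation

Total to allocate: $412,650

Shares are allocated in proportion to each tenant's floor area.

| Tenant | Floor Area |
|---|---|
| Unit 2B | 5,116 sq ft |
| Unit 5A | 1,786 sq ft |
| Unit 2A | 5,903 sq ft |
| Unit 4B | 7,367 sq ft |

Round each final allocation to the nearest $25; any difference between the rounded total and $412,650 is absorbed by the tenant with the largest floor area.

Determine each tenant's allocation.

Sum of floor area: 20,172.
Pro-rata amounts: Unit 2B 5,116/20,172 × $412,650 = 104,655.83; Unit 5A 1,786/20,172 × $412,650 = 36,535.44; Unit 2A 5,903/20,172 × $412,650 = 120,755.15; Unit 4B 7,367/20,172 × $412,650 = 150,703.58.
Rounded to nearest $25: Unit 2B $104,650; Unit 5A $36,525; Unit 2A $120,750; Unit 4B $150,700. Sum = $412,625.
Difference $412,650 − $412,625 = +$25 applied to largest floor area (Unit 4B): Unit 4B becomes $150,725.

Unit 2B: $104,650 | Unit 5A: $36,525 | Unit 2A: $120,750 | Unit 4B: $150,725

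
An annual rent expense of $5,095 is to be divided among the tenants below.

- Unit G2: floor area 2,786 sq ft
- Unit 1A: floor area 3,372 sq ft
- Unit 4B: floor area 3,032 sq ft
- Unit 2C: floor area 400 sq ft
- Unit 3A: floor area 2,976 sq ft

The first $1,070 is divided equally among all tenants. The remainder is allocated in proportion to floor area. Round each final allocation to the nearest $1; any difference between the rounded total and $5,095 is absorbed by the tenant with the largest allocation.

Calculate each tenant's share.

First tranche $1,070 split equally: $214 each.
Remainder $4,025 by floor area (total 12,566): Unit G2 892.38 → $892; Unit 1A 1,080.08 → $1,080; Unit 4B 971.18 → $971; Unit 2C 128.12 → $128; Unit 3A 953.24 → $953.
Rounding difference +$1 on remainder applied to Unit 1A.
Totals: Unit G2 $214 + $892 = $1,106; Unit 1A $214 + $1,081 = $1,295; Unit 4B $214 + $971 = $1,185; Unit 2C $214 + $128 = $342; Unit 3A $214 + $953 = $1,167.

Unit G2: $1,106 · Unit 1A: $1,295 · Unit 4B: $1,185 · Unit 2C: $342 · Unit 3A: $1,167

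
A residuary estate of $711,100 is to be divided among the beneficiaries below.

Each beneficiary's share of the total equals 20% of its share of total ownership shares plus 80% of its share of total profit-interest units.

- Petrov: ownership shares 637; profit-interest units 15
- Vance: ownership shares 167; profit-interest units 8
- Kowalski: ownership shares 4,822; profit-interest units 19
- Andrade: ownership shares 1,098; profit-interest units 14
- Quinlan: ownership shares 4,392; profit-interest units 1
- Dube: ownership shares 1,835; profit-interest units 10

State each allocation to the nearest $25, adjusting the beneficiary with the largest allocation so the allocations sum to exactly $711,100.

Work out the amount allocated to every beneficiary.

Petrov: $134,350 · Vance: $69,750 · Kowalski: $214,300 · Andrade: $130,925 · Quinlan: $56,725 · Dube: $105,050

Ownership shares total 12,951; profit-interest units total 67.
Blended shares (20% ownership shares + 80% profit-interest units): Petrov 0.1889; Vance 0.0981; Kowalski 0.3013; Andrade 0.1841; Quinlan 0.0798; Dube 0.1477.
Raw shares: Petrov 134,356.34; Vance 69,759.86; Kowalski 214,276.45; Andrade 130,928.02; Quinlan 56,721.02; Dube 105,058.32.
Rounded to nearest $25: Petrov $134,350; Vance $69,750; Kowalski $214,275; Andrade $130,925; Quinlan $56,725; Dube $105,050. Sum = $711,075.
Difference $711,100 − $711,075 = +$25 applied to largest allocation (Kowalski): Kowalski becomes $214,300.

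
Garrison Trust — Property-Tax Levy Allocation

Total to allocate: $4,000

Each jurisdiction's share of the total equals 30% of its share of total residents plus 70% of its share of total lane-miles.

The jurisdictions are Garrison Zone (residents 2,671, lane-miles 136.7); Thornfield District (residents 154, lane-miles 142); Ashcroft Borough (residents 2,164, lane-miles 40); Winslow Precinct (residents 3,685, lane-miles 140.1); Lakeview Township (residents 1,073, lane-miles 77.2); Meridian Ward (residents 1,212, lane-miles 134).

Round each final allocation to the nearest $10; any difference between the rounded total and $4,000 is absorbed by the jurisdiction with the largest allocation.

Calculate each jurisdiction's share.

Residents total 10,959; lane-miles total 670.
Combined weights (30% residents + 70% lane-miles): Garrison Zone 0.2159; Thornfield District 0.1526; Ashcroft Borough 0.1010; Winslow Precinct 0.2472; Lakeview Township 0.1100; Meridian Ward 0.1732.
Unrounded shares: Garrison Zone 863.76; Thornfield District 610.30; Ashcroft Borough 404.12; Winslow Precinct 989.00; Lakeview Township 440.12; Meridian Ward 692.71.
At nearest $10: Garrison Zone $860; Thornfield District $610; Ashcroft Borough $400; Winslow Precinct $990; Lakeview Township $440; Meridian Ward $690. Sum = $3,990.
Difference $4,000 − $3,990 = +$10 applied to largest allocation (Winslow Precinct): Winslow Precinct becomes $1,000.

Garrison Zone: $860 | Thornfield District: $610 | Ashcroft Borough: $400 | Winslow Precinct: $1,000 | Lakeview Township: $440 | Meridian Ward: $690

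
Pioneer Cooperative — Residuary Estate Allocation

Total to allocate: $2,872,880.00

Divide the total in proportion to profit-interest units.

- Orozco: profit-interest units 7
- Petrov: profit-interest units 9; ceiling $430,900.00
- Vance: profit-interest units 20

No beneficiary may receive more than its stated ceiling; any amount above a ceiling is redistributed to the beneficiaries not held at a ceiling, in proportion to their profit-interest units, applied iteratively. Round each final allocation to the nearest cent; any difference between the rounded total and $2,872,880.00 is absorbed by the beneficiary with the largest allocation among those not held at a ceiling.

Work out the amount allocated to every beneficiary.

Orozco: $633,105.93 · Petrov: $430,900.00 · Vance: $1,808,874.07

Total profit-interest units = 36.
Pro-rata shares before constraints: Orozco 558,615.5556; Petrov 718,220.0000; Vance 1,596,044.4444.
Cap binds for Petrov ($430,900.00); remaining pool $2,441,980.00 reallocated over remaining profit-interest units 27.
Shares after redistribution: Orozco 633,105.9259 → $633,105.93; Vance 1,808,874.0741 → $1,808,874.07.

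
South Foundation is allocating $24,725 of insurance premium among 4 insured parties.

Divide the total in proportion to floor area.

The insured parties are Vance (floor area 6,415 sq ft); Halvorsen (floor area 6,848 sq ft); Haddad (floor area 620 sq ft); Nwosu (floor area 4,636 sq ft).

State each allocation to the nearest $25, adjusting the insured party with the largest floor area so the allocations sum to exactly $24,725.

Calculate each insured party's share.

Vance: $8,575 · Halvorsen: $9,125 · Haddad: $825 · Nwosu: $6,200

Total floor area = 18,519.
Pro-rata amounts: Vance 6,415/18,519 × $24,725 = 8,564.76; Halvorsen 6,848/18,519 × $24,725 = 9,142.87; Haddad 620/18,519 × $24,725 = 827.77; Nwosu 4,636/18,519 × $24,725 = 6,189.59.
After rounding ($25): Vance $8,575; Halvorsen $9,150; Haddad $825; Nwosu $6,200. Sum = $24,750.
Difference $24,725 − $24,750 = −$25 applied to largest floor area (Halvorsen): Halvorsen becomes $9,125.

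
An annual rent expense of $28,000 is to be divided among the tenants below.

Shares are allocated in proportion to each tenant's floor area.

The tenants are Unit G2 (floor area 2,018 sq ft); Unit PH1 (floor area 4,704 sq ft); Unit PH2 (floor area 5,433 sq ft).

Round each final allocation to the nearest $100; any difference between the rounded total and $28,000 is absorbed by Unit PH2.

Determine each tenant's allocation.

Combined floor area = 12,155.
Raw shares: Unit G2 2,018/12,155 × $28,000 = 4,648.62; Unit PH1 4,704/12,155 × $28,000 = 10,836.03; Unit PH2 5,433/12,155 × $28,000 = 12,515.34.
After rounding ($100): Unit G2 $4,600; Unit PH1 $10,800; Unit PH2 $12,500. Sum = $27,900.
Difference $28,000 − $27,900 = +$100 applied to Unit PH2: Unit PH2 becomes $12,600.

Unit G2: $4,600 · Unit PH1: $10,800 · Unit PH2: $12,600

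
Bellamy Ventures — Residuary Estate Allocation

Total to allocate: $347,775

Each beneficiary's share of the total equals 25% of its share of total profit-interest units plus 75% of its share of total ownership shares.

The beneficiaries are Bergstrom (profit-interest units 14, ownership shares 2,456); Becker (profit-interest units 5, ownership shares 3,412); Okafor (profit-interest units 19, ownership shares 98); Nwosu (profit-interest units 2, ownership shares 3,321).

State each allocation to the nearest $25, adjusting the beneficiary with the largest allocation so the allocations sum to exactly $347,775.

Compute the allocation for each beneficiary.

Bergstrom: $99,400 · Becker: $106,700 · Okafor: $44,050 · Nwosu: $97,625

Totals — profit-interest units 40, ownership shares 9,287.
Composite weights (25% profit-interest units + 75% ownership shares): Bergstrom 0.2858; Becker 0.3068; Okafor 0.1267; Nwosu 0.2807.
Pro-rata amounts: Bergstrom 99,408.62; Becker 106,696.14; Okafor 44,050.67; Nwosu 97,619.57.
At nearest $25: Bergstrom $99,400; Becker $106,700; Okafor $44,050; Nwosu $97,625. Sum = $347,775.
Rounded total matches; no reconciliation needed.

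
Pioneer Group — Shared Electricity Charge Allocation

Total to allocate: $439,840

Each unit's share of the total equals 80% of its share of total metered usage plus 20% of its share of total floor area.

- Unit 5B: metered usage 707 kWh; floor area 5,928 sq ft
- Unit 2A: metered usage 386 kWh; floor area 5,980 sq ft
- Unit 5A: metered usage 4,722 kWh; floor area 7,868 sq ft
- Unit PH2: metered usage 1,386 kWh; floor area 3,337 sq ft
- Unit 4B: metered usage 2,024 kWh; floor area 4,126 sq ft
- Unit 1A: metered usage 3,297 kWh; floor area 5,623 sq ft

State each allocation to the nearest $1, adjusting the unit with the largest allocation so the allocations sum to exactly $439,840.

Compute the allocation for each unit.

Metered usage total 12,522; floor area total 32,862.
Composite weights (80% metered usage + 20% floor area): Unit 5B 0.0812; Unit 2A 0.0611; Unit 5A 0.3496; Unit PH2 0.1089; Unit 4B 0.1544; Unit 1A 0.2449.
Unrounded shares: Unit 5B 35,735.53; Unit 2A 26,854.53; Unit 5A 153,751.41; Unit PH2 47,879.81; Unit 4B 67,919.87; Unit 1A 107,698.86.
At nearest $1: Unit 5B $35,736; Unit 2A $26,855; Unit 5A $153,751; Unit PH2 $47,880; Unit 4B $67,920; Unit 1A $107,699. Sum = $439,841.
Difference $439,840 − $439,841 = −$1 applied to largest allocation (Unit 5A): Unit 5A becomes $153,750.

Unit 5B: $35,736; Unit 2A: $26,855; Unit 5A: $153,750; Unit PH2: $47,880; Unit 4B: $67,920; Unit 1A: $107,699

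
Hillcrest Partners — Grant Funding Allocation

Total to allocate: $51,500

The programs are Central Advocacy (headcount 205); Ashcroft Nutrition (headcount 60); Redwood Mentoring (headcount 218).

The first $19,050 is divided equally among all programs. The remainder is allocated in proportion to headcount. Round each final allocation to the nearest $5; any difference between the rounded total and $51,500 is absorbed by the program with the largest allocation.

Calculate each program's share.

Central Advocacy: $20,125 · Ashcroft Nutrition: $10,380 · Redwood Mentoring: $20,995

First tranche $19,050 split equally: $6,350 each.
Remainder $32,450 by headcount (total 483): Central Advocacy 13,772.77 → $13,775; Ashcroft Nutrition 4,031.06 → $4,030; Redwood Mentoring 14,646.17 → $14,645.
Totals: Central Advocacy $6,350 + $13,775 = $20,125; Ashcroft Nutrition $6,350 + $4,030 = $10,380; Redwood Mentoring $6,350 + $14,645 = $20,995.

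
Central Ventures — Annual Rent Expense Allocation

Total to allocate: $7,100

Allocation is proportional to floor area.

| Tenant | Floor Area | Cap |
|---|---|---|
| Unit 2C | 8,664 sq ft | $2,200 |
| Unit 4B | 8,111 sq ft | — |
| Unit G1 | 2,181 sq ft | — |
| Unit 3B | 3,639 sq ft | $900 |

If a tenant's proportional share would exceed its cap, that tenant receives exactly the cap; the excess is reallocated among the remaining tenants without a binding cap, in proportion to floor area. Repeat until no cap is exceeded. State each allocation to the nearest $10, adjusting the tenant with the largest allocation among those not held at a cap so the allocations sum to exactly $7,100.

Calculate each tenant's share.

Unit 2C: $2,200; Unit 4B: $3,150; Unit G1: $850; Unit 3B: $900

Combined floor area = 22,595.
Proportional shares (ignoring caps): Unit 2C 2,722.48; Unit 4B 2,548.71; Unit G1 685.33; Unit 3B 1,143.48.
Held at cap: Unit 2C ($2,200), Unit 3B ($900); residual $4,000 reallocated over remaining floor area 10,292.
Remaining shares: Unit 4B 3,152.35 → $3,150; Unit G1 847.65 → $850.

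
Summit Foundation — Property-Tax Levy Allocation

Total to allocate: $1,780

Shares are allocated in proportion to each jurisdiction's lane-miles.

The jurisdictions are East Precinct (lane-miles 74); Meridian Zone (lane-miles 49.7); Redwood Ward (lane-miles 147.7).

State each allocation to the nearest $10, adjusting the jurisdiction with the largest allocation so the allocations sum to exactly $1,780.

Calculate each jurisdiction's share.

East Precinct: $490; Meridian Zone: $330; Redwood Ward: $960

Sum of lane-miles: 271.4.
Unrounded shares: East Precinct 74/271.4 × $1,780 = 485.34; Meridian Zone 49.7/271.4 × $1,780 = 325.96; Redwood Ward 147.7/271.4 × $1,780 = 968.70.
Rounded to nearest $10: East Precinct $490; Meridian Zone $330; Redwood Ward $970. Sum = $1,790.
Difference $1,780 − $1,790 = −$10 applied to largest allocation (Redwood Ward): Redwood Ward becomes $960.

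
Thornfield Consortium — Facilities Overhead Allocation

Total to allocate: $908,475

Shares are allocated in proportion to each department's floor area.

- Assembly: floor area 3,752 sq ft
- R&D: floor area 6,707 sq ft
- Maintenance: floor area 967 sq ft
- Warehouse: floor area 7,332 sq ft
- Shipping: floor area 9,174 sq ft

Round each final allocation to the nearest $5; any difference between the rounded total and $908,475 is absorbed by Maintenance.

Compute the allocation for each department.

Total floor area = 27,932.
Raw shares: Assembly 3,752/27,932 × $908,475 = 122,032.01; R&D 6,707/27,932 × $908,475 = 218,141.98; Maintenance 967/27,932 × $908,475 = 31,451.21; Warehouse 7,332/27,932 × $908,475 = 238,469.81; Shipping 9,174/27,932 × $908,475 = 298,379.98.
Rounded to nearest $5: Assembly $122,030; R&D $218,140; Maintenance $31,450; Warehouse $238,470; Shipping $298,380. Sum = $908,470.
Difference $908,475 − $908,470 = +$5 applied to Maintenance: Maintenance becomes $31,455.

Assembly: $122,030 | R&D: $218,140 | Maintenance: $31,455 | Warehouse: $238,470 | Shipping: $298,380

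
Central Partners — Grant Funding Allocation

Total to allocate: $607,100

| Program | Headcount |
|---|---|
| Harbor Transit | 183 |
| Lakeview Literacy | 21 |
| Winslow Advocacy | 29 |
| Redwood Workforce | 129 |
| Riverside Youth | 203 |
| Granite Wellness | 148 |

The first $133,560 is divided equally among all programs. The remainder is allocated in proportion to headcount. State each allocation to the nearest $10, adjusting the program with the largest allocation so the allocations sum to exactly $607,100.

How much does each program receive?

Harbor Transit: $143,800 · Lakeview Literacy: $36,210 · Winslow Advocacy: $41,520 · Redwood Workforce: $107,940 · Riverside Youth: $157,080 · Granite Wellness: $120,550

$133,560 shared equally gives $22,260 per program.
Remainder $473,540 by headcount (total 713): Harbor Transit 121,539.72 → $121,540; Lakeview Literacy 13,947.18 → $13,950; Winslow Advocacy 19,260.39 → $19,260; Redwood Workforce 85,675.54 → $85,680; Riverside Youth 134,822.75 → $134,820; Granite Wellness 98,294.42 → $98,290.
Totals: Harbor Transit $22,260 + $121,540 = $143,800; Lakeview Literacy $22,260 + $13,950 = $36,210; Winslow Advocacy $22,260 + $19,260 = $41,520; Redwood Workforce $22,260 + $85,680 = $107,940; Riverside Youth $22,260 + $134,820 = $157,080; Granite Wellness $22,260 + $98,290 = $120,550.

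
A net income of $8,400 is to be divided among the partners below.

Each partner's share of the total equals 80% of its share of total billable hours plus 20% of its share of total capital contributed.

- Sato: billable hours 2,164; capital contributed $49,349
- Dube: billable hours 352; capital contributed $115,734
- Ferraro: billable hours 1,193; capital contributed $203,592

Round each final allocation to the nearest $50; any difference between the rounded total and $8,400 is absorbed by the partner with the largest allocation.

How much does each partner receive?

Sato: $4,150 | Dube: $1,150 | Ferraro: $3,100

Billable hours total 3,709; capital contributed total 368,675.
Composite weights (80% billable hours + 20% capital contributed): Sato 0.4935; Dube 0.1387; Ferraro 0.3678.
Unrounded shares: Sato 4,145.63; Dube 1,165.14; Ferraro 3,089.23.
After rounding ($50): Sato $4,150; Dube $1,150; Ferraro $3,100. Sum = $8,400.
Sum already equals the total — no adjustment.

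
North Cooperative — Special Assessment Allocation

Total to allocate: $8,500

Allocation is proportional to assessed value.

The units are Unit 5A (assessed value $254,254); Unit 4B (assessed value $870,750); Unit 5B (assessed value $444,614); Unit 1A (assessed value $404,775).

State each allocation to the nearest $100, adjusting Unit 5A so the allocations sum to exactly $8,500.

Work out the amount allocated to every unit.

Unit 5A: $1,200; Unit 4B: $3,700; Unit 5B: $1,900; Unit 1A: $1,700

Assessed value total: 1,974,393.
Unrounded shares: Unit 5A 254,254/1,974,393 × $8,500 = 1,094.59; Unit 4B 870,750/1,974,393 × $8,500 = 3,748.68; Unit 5B 444,614/1,974,393 × $8,500 = 1,914.12; Unit 1A 404,775/1,974,393 × $8,500 = 1,742.61.
At nearest $100: Unit 5A $1,100; Unit 4B $3,700; Unit 5B $1,900; Unit 1A $1,700. Sum = $8,400.
Difference $8,500 − $8,400 = +$100 applied to Unit 5A: Unit 5A becomes $1,200.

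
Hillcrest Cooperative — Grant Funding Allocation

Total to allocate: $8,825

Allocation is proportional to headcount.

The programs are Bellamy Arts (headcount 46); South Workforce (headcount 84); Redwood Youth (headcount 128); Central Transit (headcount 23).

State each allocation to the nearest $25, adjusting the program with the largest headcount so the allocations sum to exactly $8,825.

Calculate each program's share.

Sum of headcount: 46 + 84 + 128 + 23 = 281.
Unrounded shares: Bellamy Arts 1,444.66; South Workforce 2,638.08; Redwood Youth 4,019.93; Central Transit 722.33.
Rounded to nearest $25: Bellamy Arts $1,450; South Workforce $2,650; Redwood Youth $4,025; Central Transit $725. Sum = $8,850.
Difference $8,825 − $8,850 = −$25 applied to largest headcount (Redwood Youth): Redwood Youth becomes $4,000.

Bellamy Arts: $1,450 | South Workforce: $2,650 | Redwood Youth: $4,000 | Central Transit: $725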